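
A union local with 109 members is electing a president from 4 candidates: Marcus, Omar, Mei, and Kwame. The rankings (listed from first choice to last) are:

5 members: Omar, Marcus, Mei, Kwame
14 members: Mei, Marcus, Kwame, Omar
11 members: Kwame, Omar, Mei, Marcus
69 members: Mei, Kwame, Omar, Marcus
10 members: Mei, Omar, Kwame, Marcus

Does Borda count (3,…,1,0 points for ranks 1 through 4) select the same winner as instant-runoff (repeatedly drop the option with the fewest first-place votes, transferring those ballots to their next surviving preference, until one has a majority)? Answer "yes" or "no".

Borda — scores: Marcus 38, Omar 126, Mei 295, Kwame 195. Winner: Mei.
Instant-runoff — R1 Marcus 0, Omar 5, Mei 93, Kwame 11 (Mei winner). Winner: Mei.
The two methods agree.

yes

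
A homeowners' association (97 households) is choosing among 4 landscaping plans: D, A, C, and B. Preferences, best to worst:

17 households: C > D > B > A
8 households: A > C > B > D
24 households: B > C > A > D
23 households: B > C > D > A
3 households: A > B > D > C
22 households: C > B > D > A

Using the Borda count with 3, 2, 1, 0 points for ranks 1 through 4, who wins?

C

D: 17·2 + 8·0 + 24·0 + 23·1 + 3·1 + 22·1 = 82
A: 17·0 + 8·3 + 24·1 + 23·0 + 3·3 + 22·0 = 57
C: 17·3 + 8·2 + 24·2 + 23·2 + 3·0 + 22·3 = 227
B: 17·1 + 8·1 + 24·3 + 23·3 + 3·2 + 22·2 = 216
C has the highest Borda score (227).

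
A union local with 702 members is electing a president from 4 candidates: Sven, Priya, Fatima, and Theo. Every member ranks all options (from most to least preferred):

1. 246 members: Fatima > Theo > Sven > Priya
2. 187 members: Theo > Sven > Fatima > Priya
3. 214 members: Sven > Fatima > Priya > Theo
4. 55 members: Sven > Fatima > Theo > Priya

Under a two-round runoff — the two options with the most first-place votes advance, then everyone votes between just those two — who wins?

Sven

Round 1 first-place votes: Sven 269, Priya 0, Fatima 246, Theo 187.
Sven and Fatima advance.
Runoff: Sven is preferred to Fatima by 456 voters; Fatima by 246.
Sven wins the runoff.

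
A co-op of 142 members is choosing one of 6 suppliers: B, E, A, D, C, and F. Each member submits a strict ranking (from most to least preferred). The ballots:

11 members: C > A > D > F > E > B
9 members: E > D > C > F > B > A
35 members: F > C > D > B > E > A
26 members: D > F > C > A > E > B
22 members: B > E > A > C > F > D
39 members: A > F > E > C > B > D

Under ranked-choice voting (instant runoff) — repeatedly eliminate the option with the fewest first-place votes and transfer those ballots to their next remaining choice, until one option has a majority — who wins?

Round 1: B 22, E 9, A 39, D 26, C 11, F 35. Eliminate E.
Round 2: B 22, A 39, D 35, C 11, F 35. Eliminate C.
Round 3: B 22, A 50, D 35, F 35. Eliminate B.
Round 4: A 72, D 35, F 35. A has a majority.

A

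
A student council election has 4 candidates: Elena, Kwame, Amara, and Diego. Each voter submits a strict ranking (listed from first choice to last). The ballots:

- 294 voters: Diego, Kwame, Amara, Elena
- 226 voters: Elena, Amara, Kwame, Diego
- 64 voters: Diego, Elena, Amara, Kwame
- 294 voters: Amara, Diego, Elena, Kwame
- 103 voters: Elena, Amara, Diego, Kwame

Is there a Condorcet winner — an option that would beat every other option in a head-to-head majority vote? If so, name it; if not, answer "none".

Amara vs Elena: 588–393 for Amara.
Amara vs Kwame: 687–294 for Amara.
Amara vs Diego: 623–358 for Amara.
Amara beats every other option head-to-head.

Amara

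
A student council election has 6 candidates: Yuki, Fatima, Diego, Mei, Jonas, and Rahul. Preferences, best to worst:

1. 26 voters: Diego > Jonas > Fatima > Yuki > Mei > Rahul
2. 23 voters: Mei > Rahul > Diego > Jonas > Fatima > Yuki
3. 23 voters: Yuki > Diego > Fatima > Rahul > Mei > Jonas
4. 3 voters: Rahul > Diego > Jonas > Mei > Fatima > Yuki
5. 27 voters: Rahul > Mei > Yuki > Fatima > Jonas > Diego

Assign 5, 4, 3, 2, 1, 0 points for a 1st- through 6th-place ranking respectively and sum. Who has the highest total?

Diego

Yuki: 26·2 + 23·0 + 23·5 + 3·0 + 27·3 = 248
Fatima: 26·3 + 23·1 + 23·3 + 3·1 + 27·2 = 227
Diego: 26·5 + 23·3 + 23·4 + 3·4 + 27·0 = 303
Mei: 26·1 + 23·5 + 23·1 + 3·2 + 27·4 = 278
Jonas: 26·4 + 23·2 + 23·0 + 3·3 + 27·1 = 186
Rahul: 26·0 + 23·4 + 23·2 + 3·5 + 27·5 = 288
Diego has the highest Borda score (303).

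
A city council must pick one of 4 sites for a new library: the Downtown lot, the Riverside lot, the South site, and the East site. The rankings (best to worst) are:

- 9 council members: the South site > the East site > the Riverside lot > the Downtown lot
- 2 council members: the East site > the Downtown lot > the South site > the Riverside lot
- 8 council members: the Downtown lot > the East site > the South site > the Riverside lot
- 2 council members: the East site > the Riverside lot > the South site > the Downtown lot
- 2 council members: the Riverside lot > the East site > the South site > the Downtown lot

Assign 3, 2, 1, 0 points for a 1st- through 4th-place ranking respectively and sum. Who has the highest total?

the East site

the Downtown lot: 9·0 + 2·2 + 8·3 + 2·0 + 2·0 = 28
the Riverside lot: 9·1 + 2·0 + 8·0 + 2·2 + 2·3 = 19
the South site: 9·3 + 2·1 + 8·1 + 2·1 + 2·1 = 41
the East site: 9·2 + 2·3 + 8·2 + 2·3 + 2·2 = 50
the East site has the highest Borda score (50).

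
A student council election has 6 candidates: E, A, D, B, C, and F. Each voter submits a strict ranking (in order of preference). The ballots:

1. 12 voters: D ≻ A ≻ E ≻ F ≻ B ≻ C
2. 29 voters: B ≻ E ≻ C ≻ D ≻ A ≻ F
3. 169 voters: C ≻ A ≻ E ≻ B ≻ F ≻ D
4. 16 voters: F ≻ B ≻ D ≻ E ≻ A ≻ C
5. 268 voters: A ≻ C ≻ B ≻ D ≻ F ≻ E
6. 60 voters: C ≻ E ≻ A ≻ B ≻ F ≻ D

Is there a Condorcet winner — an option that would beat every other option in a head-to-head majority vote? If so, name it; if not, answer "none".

A vs E: 449–105 for A.
A vs D: 497–57 for A.
A vs B: 509–45 for A.
A vs C: 296–258 for A.
A vs F: 538–16 for A.
A beats every other option head-to-head.

A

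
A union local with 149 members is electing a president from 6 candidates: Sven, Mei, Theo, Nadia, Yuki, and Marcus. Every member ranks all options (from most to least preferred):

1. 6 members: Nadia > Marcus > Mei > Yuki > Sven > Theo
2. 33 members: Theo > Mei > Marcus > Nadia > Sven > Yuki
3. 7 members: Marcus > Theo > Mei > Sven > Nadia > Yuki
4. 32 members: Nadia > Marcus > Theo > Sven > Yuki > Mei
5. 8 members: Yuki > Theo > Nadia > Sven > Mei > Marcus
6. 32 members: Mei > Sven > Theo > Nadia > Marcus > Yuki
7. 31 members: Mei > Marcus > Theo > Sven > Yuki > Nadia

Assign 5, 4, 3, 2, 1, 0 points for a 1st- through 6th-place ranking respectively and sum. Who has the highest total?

Sven: 6·1 + 33·1 + 7·2 + 32·2 + 8·2 + 32·4 + 31·2 = 323
Mei: 6·3 + 33·4 + 7·3 + 32·0 + 8·1 + 32·5 + 31·5 = 494
Theo: 6·0 + 33·5 + 7·4 + 32·3 + 8·4 + 32·3 + 31·3 = 510
Nadia: 6·5 + 33·2 + 7·1 + 32·5 + 8·3 + 32·2 + 31·0 = 351
Yuki: 6·2 + 33·0 + 7·0 + 32·1 + 8·5 + 32·0 + 31·1 = 115
Marcus: 6·4 + 33·3 + 7·5 + 32·4 + 8·0 + 32·1 + 31·4 = 442
Theo has the highest Borda score (510).

Theo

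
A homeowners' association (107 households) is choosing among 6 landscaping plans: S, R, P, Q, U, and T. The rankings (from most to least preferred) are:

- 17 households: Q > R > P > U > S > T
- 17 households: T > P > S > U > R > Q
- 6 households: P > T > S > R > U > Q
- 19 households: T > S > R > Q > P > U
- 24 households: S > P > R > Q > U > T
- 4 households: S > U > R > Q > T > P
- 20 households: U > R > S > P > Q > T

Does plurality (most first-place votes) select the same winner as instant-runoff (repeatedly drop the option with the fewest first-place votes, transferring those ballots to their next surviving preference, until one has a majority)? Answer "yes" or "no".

Plurality — first-place votes: S 28, R 0, P 6, Q 17, U 20, T 36. Winner: T.
Instant-runoff — R1 S 28, R 0, P 6, Q 17, U 20, T 36 (R out); R2 S 28, P 6, Q 17, U 20, T 36 (P out); R3 S 28, Q 17, U 20, T 42 (Q out); R4 S 28, U 37, T 42 (S out); R5 U 65, T 42 (U winner). Winner: U.
The two methods disagree.

no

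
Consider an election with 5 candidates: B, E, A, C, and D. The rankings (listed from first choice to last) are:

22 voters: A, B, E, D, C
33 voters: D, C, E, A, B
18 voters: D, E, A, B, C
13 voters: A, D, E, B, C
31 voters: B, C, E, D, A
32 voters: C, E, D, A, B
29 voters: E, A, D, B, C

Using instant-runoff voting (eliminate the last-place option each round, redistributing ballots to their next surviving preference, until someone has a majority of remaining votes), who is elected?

Round 1: B 31, E 29, A 35, C 32, D 51. Eliminate E.
Round 2: B 31, A 64, C 32, D 51. Eliminate B.
Round 3: A 64, C 63, D 51. Eliminate D.
Round 4: A 82, C 96. C has a majority.

C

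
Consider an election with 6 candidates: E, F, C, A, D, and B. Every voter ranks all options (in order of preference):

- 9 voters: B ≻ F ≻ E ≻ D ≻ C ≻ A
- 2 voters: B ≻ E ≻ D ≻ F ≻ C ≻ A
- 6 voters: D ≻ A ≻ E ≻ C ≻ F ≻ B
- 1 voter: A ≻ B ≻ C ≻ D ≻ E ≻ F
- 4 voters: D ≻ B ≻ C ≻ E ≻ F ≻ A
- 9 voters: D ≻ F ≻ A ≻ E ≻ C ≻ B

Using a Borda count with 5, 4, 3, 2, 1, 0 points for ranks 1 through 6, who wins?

E: 9·3 + 2·4 + 6·3 + 1·1 + 4·2 + 9·2 = 80
F: 9·4 + 2·2 + 6·1 + 1·0 + 4·1 + 9·4 = 86
C: 9·1 + 2·1 + 6·2 + 1·3 + 4·3 + 9·1 = 47
A: 9·0 + 2·0 + 6·4 + 1·5 + 4·0 + 9·3 = 56
D: 9·2 + 2·3 + 6·5 + 1·2 + 4·5 + 9·5 = 121
B: 9·5 + 2·5 + 6·0 + 1·4 + 4·4 + 9·0 = 75
D has the highest Borda score (121).

D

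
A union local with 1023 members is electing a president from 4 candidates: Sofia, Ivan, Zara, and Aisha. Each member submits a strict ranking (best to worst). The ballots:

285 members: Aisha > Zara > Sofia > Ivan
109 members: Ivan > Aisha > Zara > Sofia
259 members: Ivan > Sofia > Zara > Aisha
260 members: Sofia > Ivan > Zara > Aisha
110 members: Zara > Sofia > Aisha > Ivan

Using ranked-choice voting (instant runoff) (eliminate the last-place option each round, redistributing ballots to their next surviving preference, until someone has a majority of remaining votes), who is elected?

Sofia

Round 1: Sofia 260, Ivan 368, Zara 110, Aisha 285. Eliminate Zara.
Round 2: Sofia 370, Ivan 368, Aisha 285. Eliminate Aisha.
Round 3: Sofia 655, Ivan 368. Sofia has a majority.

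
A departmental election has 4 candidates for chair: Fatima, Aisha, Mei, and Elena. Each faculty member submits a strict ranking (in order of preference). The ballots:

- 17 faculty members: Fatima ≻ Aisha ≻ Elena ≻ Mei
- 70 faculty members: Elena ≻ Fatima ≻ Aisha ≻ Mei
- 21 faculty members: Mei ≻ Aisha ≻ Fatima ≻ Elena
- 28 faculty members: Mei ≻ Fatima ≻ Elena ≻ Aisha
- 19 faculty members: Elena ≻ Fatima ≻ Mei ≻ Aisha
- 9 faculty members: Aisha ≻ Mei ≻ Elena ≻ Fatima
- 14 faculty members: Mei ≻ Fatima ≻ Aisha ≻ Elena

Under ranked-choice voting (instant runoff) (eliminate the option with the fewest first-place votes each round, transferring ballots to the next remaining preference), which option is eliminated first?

Aisha

Round 1: Fatima 17, Aisha 9, Mei 63, Elena 89. Eliminate Aisha.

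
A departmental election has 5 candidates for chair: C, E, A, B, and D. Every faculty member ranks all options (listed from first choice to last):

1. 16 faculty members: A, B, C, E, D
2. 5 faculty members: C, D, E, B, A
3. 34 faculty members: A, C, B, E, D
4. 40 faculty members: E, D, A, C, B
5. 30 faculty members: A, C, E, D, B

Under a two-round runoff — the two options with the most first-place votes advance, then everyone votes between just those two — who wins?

A

Round 1 first-place votes: C 5, E 40, A 80, B 0, D 0.
A and E advance.
Runoff: A is preferred to E by 80 voters; E by 45.
A wins the runoff.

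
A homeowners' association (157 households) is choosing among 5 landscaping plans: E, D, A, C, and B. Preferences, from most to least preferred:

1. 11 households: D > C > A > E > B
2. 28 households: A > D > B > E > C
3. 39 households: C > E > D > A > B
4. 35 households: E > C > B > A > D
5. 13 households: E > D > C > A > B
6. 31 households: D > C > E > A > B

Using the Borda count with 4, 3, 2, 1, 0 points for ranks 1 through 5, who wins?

C

E: 11·1 + 28·1 + 39·3 + 35·4 + 13·4 + 31·2 = 410
D: 11·4 + 28·3 + 39·2 + 35·0 + 13·3 + 31·4 = 369
A: 11·2 + 28·4 + 39·1 + 35·1 + 13·1 + 31·1 = 252
C: 11·3 + 28·0 + 39·4 + 35·3 + 13·2 + 31·3 = 413
B: 11·0 + 28·2 + 39·0 + 35·2 + 13·0 + 31·0 = 126
C has the highest Borda score (413).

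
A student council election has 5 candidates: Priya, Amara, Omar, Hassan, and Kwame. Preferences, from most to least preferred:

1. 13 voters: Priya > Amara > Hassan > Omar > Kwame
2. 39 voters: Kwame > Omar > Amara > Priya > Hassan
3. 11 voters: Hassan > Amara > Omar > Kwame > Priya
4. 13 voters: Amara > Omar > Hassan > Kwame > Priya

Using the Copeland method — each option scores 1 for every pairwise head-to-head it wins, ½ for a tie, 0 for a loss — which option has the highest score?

Priya: beats Hassan; loses to Amara, Omar, and Kwame → score 1.
Amara: beats Priya and Hassan; loses to Omar and Kwame → score 2.
Omar: beats Priya, Amara, and Hassan; loses to Kwame → score 3.
Hassan: loses to Priya, Amara, Omar, and Kwame → score 0.
Kwame: beats Priya, Amara, Omar, and Hassan → score 4.
Kwame has the best pairwise record.

Kwame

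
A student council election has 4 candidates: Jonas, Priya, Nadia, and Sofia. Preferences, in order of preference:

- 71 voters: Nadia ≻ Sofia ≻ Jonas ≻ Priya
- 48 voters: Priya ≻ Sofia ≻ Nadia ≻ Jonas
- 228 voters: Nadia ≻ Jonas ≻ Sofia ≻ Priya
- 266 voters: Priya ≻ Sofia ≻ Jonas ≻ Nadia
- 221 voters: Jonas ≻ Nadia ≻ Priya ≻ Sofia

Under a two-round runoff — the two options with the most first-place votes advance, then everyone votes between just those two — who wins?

Round 1 first-place votes: Jonas 221, Priya 314, Nadia 299, Sofia 0.
Priya and Nadia advance.
Runoff: Priya is preferred to Nadia by 314 voters; Nadia by 520.
Nadia wins the runoff.

Nadia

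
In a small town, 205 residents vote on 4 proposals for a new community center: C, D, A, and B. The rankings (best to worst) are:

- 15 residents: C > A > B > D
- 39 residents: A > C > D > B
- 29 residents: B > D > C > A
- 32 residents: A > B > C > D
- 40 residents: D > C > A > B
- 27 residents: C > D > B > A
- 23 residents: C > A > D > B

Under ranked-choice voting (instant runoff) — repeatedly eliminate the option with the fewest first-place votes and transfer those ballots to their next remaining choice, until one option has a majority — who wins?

A

Round 1: C 65, D 40, A 71, B 29. Eliminate B.
Round 2: C 65, D 69, A 71. Eliminate C.
Round 3: D 96, A 109. A has a majority.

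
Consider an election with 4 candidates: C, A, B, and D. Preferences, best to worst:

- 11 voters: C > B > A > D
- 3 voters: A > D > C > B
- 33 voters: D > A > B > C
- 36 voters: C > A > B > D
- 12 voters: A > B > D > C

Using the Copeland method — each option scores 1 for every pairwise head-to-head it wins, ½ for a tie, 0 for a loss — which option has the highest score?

C: beats B; loses to A and D → score 1.
A: beats C, B, and D → score 3.
B: beats D; loses to C and A → score 1.
D: beats C; loses to A and B → score 1.
A has the best pairwise record.

A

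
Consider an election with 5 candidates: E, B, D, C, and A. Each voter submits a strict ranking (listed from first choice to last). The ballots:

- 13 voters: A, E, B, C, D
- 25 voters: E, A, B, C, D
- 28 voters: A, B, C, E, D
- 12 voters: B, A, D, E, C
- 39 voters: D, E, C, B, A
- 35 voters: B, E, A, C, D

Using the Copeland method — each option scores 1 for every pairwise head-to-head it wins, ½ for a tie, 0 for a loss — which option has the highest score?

E: beats B, D, C, and A → score 4.
B: beats D, C, and A; loses to E → score 3.
D: loses to E, B, C, and A → score 0.
C: beats D; loses to E, B, and A → score 1.
A: beats D and C; loses to E and B → score 2.
E has the best pairwise record.

E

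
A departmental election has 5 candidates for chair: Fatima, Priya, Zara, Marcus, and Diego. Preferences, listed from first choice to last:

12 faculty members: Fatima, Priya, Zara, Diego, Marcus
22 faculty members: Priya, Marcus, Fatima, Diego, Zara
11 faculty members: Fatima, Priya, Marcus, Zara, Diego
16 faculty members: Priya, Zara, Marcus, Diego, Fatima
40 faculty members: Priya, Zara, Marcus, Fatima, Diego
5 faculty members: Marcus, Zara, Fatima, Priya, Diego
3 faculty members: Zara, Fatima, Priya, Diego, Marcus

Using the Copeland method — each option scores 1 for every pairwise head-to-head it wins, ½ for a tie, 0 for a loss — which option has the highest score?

Priya

Fatima: beats Diego; loses to Priya, Zara, and Marcus → score 1.
Priya: beats Fatima, Zara, Marcus, and Diego → score 4.
Zara: beats Fatima, Marcus, and Diego; loses to Priya → score 3.
Marcus: beats Fatima and Diego; loses to Priya and Zara → score 2.
Diego: loses to Fatima, Priya, Zara, and Marcus → score 0.
Priya has the best pairwise record.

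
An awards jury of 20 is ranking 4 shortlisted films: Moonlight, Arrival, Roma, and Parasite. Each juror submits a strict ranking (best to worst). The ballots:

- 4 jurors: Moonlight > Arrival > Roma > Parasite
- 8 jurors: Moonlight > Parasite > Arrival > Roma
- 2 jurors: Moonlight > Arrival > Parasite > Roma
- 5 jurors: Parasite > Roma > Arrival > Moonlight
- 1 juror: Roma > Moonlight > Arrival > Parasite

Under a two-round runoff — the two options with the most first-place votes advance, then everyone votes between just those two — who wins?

Round 1 first-place votes: Moonlight 14, Arrival 0, Roma 1, Parasite 5.
Moonlight and Parasite advance.
Runoff: Moonlight is preferred to Parasite by 15 voters; Parasite by 5.
Moonlight wins the runoff.

Moonlight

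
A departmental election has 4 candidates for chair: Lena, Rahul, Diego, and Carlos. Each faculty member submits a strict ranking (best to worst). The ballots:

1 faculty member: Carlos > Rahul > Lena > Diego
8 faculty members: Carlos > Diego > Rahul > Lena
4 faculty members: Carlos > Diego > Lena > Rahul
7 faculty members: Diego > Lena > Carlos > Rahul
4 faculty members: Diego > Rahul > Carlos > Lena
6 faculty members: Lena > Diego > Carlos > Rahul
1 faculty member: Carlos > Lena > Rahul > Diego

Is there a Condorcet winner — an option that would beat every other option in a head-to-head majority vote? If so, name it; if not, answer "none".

Diego

Diego vs Lena: 23–8 for Diego.
Diego vs Rahul: 29–2 for Diego.
Diego vs Carlos: 17–14 for Diego.
Diego beats every other option head-to-head.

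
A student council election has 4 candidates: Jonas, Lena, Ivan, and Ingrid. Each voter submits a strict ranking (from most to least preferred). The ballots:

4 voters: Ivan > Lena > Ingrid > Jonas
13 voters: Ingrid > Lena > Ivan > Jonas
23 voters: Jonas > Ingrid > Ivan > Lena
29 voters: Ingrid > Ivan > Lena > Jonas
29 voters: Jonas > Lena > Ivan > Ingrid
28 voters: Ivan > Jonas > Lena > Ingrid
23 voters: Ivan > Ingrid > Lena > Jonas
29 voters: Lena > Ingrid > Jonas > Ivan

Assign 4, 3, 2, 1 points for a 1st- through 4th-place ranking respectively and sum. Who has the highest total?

Jonas: 4·1 + 13·1 + 23·4 + 29·1 + 29·4 + 28·3 + 23·1 + 29·2 = 419
Lena: 4·3 + 13·3 + 23·1 + 29·2 + 29·3 + 28·2 + 23·2 + 29·4 = 437
Ivan: 4·4 + 13·2 + 23·2 + 29·3 + 29·2 + 28·4 + 23·4 + 29·1 = 466
Ingrid: 4·2 + 13·4 + 23·3 + 29·4 + 29·1 + 28·1 + 23·3 + 29·3 = 458
Ivan has the highest Borda score (466).

Ivan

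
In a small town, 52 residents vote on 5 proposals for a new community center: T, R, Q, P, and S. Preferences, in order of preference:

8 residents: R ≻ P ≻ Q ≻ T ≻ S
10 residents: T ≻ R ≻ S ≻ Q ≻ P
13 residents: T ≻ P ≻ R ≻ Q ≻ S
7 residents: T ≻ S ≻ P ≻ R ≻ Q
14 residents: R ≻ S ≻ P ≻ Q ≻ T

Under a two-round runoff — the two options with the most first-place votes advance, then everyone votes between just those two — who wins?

T

Round 1 first-place votes: T 30, R 22, Q 0, P 0, S 0.
T and R advance.
Runoff: T is preferred to R by 30 voters; R by 22.
T wins the runoff.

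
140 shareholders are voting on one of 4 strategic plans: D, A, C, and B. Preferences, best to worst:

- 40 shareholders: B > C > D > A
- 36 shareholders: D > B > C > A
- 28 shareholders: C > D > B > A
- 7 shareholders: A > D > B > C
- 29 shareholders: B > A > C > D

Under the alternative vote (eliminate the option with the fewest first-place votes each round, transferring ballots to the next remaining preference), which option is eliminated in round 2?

Round 1: D 36, A 7, C 28, B 69. Eliminate A.
Round 2: D 43, C 28, B 69. Eliminate C.

C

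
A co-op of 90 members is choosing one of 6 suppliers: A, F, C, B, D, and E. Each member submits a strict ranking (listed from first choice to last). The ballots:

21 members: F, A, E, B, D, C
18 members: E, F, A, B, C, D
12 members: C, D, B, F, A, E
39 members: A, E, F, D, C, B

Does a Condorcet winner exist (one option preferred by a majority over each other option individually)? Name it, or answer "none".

none

Checking pairwise contests:
F beats A 51–39.
E beats F 57–33.
A beats C 78–12.
A beats B 78–12.
A beats D 78–12.
A beats E 72–18.
Every option loses at least one head-to-head, so there is no Condorcet winner.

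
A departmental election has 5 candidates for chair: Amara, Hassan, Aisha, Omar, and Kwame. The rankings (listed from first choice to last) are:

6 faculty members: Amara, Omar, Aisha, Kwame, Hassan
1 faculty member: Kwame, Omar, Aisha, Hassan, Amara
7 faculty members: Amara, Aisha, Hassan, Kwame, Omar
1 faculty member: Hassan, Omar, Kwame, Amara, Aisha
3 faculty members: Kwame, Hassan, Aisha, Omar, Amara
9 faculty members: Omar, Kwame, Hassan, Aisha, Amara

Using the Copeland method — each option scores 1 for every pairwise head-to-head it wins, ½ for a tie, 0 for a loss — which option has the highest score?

Omar

Amara: beats Aisha; loses to Hassan, Omar, and Kwame → score 1.
Hassan: beats Amara; loses to Aisha, Omar, and Kwame → score 1.
Aisha: beats Hassan; loses to Amara, Omar, and Kwame → score 1.
Omar: beats Amara, Hassan, Aisha, and Kwame → score 4.
Kwame: beats Amara, Hassan, and Aisha; loses to Omar → score 3.
Omar has the best pairwise record.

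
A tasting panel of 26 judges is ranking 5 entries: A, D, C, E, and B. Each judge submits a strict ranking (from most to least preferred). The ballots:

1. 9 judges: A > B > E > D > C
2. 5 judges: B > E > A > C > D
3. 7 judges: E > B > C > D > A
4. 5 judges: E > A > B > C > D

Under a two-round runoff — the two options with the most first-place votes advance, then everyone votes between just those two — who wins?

Round 1 first-place votes: A 9, D 0, C 0, E 12, B 5.
E and A advance.
Runoff: E is preferred to A by 17 voters; A by 9.
E wins the runoff.

E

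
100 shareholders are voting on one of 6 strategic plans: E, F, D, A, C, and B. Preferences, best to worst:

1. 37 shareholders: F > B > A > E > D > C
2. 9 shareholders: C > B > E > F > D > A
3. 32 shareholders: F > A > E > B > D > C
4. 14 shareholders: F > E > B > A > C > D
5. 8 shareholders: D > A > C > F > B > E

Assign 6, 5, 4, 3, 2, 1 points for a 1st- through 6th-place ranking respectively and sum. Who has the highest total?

F

E: 37·3 + 9·4 + 32·4 + 14·5 + 8·1 = 353
F: 37·6 + 9·3 + 32·6 + 14·6 + 8·3 = 549
D: 37·2 + 9·2 + 32·2 + 14·1 + 8·6 = 218
A: 37·4 + 9·1 + 32·5 + 14·3 + 8·5 = 399
C: 37·1 + 9·6 + 32·1 + 14·2 + 8·4 = 183
B: 37·5 + 9·5 + 32·3 + 14·4 + 8·2 = 398
F has the highest Borda score (549).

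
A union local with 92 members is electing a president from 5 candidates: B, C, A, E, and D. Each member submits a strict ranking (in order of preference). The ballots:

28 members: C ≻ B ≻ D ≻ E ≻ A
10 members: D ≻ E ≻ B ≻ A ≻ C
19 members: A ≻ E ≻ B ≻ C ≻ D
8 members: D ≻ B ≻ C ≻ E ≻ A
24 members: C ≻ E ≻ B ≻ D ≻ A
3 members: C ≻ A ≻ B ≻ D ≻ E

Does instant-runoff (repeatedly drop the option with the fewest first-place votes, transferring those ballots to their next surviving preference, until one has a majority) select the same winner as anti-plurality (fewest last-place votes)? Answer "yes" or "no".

no

Instant-runoff — R1 B 0, C 55, A 19, E 0, D 18 (C winner). Winner: C.
Anti-plurality — last-place votes: B 0, C 10, A 60, E 3, D 19. Winner: B.
The two methods disagree.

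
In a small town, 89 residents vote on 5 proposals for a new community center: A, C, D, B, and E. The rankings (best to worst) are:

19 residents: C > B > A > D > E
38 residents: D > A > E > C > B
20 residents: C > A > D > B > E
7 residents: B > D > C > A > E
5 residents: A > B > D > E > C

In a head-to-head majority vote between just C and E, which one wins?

C

Voters preferring C to E: 46; preferring E to C: 43.
C wins the head-to-head.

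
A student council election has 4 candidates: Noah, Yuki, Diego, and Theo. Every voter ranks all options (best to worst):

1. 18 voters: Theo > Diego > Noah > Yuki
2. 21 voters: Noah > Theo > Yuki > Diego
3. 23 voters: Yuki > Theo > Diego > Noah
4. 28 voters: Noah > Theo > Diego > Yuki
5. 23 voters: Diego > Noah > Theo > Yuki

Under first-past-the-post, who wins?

First-place votes: Noah 49, Yuki 23, Diego 23, Theo 18.
Noah has the most first-place votes.

Noah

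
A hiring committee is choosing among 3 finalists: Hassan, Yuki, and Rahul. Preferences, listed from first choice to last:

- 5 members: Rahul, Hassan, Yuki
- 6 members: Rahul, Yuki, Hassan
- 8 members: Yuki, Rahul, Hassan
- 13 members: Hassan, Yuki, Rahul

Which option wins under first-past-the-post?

First-place votes: Hassan 13, Yuki 8, Rahul 11.
Hassan has the most first-place votes.

Hassan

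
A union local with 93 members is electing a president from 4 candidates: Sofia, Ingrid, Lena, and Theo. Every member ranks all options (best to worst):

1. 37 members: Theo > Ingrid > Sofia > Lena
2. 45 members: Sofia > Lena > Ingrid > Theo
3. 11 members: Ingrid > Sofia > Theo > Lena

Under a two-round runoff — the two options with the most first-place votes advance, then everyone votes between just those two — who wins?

Sofia

Round 1 first-place votes: Sofia 45, Ingrid 11, Lena 0, Theo 37.
Sofia and Theo advance.
Runoff: Sofia is preferred to Theo by 56 voters; Theo by 37.
Sofia wins the runoff.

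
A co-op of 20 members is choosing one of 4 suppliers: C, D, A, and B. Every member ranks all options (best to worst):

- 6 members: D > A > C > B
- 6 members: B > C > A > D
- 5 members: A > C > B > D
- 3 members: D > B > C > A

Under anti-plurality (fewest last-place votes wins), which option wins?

C

Last-place votes: C 0, D 11, A 3, B 6.
C is ranked last by the fewest voters, so C wins.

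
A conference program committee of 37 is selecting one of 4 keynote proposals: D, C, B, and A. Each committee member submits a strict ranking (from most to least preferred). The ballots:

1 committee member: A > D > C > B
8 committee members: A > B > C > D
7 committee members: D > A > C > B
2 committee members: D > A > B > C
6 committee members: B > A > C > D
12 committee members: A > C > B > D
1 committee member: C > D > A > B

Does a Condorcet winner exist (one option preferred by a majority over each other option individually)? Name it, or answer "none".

A vs D: 27–10 for A.
A vs C: 36–1 for A.
A vs B: 31–6 for A.
A beats every other option head-to-head.

A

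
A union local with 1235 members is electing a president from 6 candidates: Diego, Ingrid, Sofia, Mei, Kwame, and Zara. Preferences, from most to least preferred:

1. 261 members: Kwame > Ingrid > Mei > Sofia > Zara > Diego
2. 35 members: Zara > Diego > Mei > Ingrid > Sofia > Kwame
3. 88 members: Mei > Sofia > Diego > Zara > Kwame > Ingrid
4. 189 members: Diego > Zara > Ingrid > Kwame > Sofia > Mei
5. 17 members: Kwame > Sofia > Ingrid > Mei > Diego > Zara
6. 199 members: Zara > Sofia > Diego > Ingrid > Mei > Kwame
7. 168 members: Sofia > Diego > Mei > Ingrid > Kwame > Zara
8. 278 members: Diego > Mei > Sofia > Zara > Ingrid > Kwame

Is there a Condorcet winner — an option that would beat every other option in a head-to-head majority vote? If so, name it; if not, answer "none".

none

Checking pairwise contests:
Sofia beats Diego 733–502.
Diego beats Ingrid 957–278.
Mei beats Sofia 662–573.
Diego beats Mei 869–366.
Diego beats Kwame 957–278.
Diego beats Zara 740–495.
Every option loses at least one head-to-head, so there is no Condorcet winner.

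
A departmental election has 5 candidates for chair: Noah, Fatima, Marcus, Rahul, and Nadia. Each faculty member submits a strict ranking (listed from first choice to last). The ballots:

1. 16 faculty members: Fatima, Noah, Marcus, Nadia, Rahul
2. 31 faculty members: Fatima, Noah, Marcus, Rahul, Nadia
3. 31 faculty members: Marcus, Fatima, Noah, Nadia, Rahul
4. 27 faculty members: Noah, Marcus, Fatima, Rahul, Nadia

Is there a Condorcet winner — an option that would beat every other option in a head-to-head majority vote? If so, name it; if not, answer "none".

Checking pairwise contests:
Fatima beats Noah 78–27.
Marcus beats Fatima 58–47.
Noah beats Marcus 74–31.
Noah beats Rahul 105–0.
Noah beats Nadia 105–0.
Every option loses at least one head-to-head, so there is no Condorcet winner.

none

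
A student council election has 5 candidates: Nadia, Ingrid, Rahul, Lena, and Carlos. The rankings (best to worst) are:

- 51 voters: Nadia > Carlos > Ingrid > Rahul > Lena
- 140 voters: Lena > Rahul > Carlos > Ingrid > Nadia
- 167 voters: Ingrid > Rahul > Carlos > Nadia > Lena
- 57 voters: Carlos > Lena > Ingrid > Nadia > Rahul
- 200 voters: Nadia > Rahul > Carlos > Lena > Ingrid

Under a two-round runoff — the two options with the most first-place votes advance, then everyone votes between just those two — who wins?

Ingrid

Round 1 first-place votes: Nadia 251, Ingrid 167, Rahul 0, Lena 140, Carlos 57.
Nadia and Ingrid advance.
Runoff: Nadia is preferred to Ingrid by 251 voters; Ingrid by 364.
Ingrid wins the runoff.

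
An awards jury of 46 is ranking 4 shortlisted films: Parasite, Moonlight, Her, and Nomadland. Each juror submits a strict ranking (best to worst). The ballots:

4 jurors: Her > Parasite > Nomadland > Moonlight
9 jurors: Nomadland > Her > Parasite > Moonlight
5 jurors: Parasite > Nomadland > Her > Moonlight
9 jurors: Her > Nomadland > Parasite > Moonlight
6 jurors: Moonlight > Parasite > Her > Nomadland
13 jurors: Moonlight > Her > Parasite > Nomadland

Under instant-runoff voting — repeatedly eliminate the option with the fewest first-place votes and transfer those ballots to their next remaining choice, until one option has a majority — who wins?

Round 1: Parasite 5, Moonlight 19, Her 13, Nomadland 9. Eliminate Parasite.
Round 2: Moonlight 19, Her 13, Nomadland 14. Eliminate Her.
Round 3: Moonlight 19, Nomadland 27. Nomadland has a majority.

Nomadland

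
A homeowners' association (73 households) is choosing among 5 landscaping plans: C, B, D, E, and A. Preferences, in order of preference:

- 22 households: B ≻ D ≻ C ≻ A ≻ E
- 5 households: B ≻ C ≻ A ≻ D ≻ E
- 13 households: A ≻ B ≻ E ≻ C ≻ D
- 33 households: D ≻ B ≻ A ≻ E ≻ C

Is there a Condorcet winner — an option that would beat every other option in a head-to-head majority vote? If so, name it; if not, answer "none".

B

B vs C: 73–0 for B.
B vs D: 40–33 for B.
B vs E: 73–0 for B.
B vs A: 60–13 for B.
B beats every other option head-to-head.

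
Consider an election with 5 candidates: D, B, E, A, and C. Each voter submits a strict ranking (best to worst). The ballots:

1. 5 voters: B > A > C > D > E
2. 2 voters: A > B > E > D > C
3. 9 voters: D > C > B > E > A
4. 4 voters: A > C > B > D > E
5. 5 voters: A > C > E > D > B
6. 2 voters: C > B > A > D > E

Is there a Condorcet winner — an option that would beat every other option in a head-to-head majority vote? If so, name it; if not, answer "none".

Checking pairwise contests:
A beats D 18–9.
D beats B 14–13.
D beats E 20–7.
B beats A 16–11.
A beats C 16–11.
Every option loses at least one head-to-head, so there is no Condorcet winner.

none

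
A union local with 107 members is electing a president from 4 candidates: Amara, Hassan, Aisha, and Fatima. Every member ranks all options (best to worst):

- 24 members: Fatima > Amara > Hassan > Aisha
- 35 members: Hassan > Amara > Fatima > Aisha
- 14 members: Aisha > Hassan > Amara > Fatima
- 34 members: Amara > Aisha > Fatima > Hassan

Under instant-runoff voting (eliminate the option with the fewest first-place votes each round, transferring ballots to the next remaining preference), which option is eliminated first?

Aisha

Round 1: Amara 34, Hassan 35, Aisha 14, Fatima 24. Eliminate Aisha.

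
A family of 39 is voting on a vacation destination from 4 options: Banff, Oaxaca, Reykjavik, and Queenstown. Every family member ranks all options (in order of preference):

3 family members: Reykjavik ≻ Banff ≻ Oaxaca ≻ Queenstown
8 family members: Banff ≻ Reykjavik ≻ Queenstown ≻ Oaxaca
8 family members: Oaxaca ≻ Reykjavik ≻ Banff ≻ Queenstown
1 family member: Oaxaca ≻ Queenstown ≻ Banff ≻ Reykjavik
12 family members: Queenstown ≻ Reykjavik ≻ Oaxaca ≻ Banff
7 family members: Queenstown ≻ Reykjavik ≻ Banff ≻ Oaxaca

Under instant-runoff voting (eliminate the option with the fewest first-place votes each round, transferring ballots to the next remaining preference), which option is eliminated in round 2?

Round 1: Banff 8, Oaxaca 9, Reykjavik 3, Queenstown 19. Eliminate Reykjavik.
Round 2: Banff 11, Oaxaca 9, Queenstown 19. Eliminate Oaxaca.

Oaxaca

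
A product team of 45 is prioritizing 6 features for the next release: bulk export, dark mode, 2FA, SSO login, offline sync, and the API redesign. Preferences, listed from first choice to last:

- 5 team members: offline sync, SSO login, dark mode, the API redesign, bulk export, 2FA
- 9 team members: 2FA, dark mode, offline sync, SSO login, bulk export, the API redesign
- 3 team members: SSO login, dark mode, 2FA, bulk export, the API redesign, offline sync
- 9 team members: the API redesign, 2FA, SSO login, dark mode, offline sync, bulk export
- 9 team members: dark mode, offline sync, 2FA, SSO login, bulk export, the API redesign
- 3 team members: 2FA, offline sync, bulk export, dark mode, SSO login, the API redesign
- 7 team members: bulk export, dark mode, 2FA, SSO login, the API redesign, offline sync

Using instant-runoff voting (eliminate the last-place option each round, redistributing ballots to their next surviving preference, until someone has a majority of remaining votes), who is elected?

Round 1: bulk export 7, dark mode 9, 2FA 12, SSO login 3, offline sync 5, the API redesign 9. Eliminate SSO login.
Round 2: bulk export 7, dark mode 12, 2FA 12, offline sync 5, the API redesign 9. Eliminate offline sync.
Round 3: bulk export 7, dark mode 17, 2FA 12, the API redesign 9. Eliminate bulk export.
Round 4: dark mode 24, 2FA 12, the API redesign 9. Dark mode has a majority.

dark mode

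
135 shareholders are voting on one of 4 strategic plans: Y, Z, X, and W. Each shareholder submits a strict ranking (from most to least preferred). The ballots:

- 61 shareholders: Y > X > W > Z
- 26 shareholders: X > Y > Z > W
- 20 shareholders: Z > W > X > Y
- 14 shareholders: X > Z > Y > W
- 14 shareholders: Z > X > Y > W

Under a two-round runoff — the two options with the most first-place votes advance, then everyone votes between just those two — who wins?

X

Round 1 first-place votes: Y 61, Z 34, X 40, W 0.
Y and X advance.
Runoff: Y is preferred to X by 61 voters; X by 74.
X wins the runoff.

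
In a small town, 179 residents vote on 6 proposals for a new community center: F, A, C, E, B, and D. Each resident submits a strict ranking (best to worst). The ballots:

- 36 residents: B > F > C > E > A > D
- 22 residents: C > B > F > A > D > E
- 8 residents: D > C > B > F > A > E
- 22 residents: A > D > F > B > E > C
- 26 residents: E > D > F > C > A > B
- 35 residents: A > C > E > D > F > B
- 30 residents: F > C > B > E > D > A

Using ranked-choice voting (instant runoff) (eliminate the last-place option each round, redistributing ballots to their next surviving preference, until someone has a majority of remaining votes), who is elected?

Round 1: F 30, A 57, C 22, E 26, B 36, D 8. Eliminate D.
Round 2: F 30, A 57, C 30, E 26, B 36. Eliminate E.
Round 3: F 56, A 57, C 30, B 36. Eliminate C.
Round 4: F 56, A 57, B 66. Eliminate F.
Round 5: A 83, B 96. B has a majority.

B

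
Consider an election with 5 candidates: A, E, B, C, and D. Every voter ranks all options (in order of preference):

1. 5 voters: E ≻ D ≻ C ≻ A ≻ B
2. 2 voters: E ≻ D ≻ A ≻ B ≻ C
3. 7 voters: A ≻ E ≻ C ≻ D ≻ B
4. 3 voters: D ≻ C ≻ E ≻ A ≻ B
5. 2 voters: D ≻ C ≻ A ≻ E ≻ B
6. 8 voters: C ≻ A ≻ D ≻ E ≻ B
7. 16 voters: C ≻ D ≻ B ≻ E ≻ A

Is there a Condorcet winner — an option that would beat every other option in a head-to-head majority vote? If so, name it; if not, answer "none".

C

C vs A: 34–9 for C.
C vs E: 29–14 for C.
C vs B: 41–2 for C.
C vs D: 31–12 for C.
C beats every other option head-to-head.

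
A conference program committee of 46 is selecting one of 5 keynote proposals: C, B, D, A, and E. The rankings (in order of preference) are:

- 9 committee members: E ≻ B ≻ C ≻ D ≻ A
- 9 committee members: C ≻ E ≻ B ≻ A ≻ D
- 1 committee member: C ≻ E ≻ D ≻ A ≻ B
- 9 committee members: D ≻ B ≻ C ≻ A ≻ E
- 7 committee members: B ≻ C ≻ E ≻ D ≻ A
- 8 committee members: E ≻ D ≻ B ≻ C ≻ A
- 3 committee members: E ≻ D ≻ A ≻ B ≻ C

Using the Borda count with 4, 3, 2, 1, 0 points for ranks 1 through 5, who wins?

E

C: 9·2 + 9·4 + 1·4 + 9·2 + 7·3 + 8·1 + 3·0 = 105
B: 9·3 + 9·2 + 1·0 + 9·3 + 7·4 + 8·2 + 3·1 = 119
D: 9·1 + 9·0 + 1·2 + 9·4 + 7·1 + 8·3 + 3·3 = 87
A: 9·0 + 9·1 + 1·1 + 9·1 + 7·0 + 8·0 + 3·2 = 25
E: 9·4 + 9·3 + 1·3 + 9·0 + 7·2 + 8·4 + 3·4 = 124
E has the highest Borda score (124).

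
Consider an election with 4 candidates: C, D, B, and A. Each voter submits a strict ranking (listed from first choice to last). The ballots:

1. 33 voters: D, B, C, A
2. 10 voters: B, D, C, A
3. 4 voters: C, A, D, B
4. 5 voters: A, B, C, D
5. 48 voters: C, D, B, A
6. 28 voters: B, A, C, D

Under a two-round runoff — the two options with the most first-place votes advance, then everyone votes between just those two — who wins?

B

Round 1 first-place votes: C 52, D 33, B 38, A 5.
C and B advance.
Runoff: C is preferred to B by 52 voters; B by 76.
B wins the runoff.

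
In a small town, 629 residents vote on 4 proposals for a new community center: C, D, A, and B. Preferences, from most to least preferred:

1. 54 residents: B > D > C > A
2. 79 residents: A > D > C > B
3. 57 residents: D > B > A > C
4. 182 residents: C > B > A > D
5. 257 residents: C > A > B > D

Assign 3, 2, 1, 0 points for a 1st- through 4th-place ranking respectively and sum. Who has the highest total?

C: 54·1 + 79·1 + 57·0 + 182·3 + 257·3 = 1450
D: 54·2 + 79·2 + 57·3 + 182·0 + 257·0 = 437
A: 54·0 + 79·3 + 57·1 + 182·1 + 257·2 = 990
B: 54·3 + 79·0 + 57·2 + 182·2 + 257·1 = 897
C has the highest Borda score (1450).

C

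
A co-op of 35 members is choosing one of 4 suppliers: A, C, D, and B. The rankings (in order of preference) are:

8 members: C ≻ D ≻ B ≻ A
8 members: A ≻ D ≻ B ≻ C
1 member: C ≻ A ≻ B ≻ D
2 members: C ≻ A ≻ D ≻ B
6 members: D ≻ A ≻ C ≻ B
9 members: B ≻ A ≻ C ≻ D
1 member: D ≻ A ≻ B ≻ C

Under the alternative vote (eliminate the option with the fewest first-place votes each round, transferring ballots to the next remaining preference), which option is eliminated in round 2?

B

Round 1: A 8, C 11, D 7, B 9. Eliminate D.
Round 2: A 15, C 11, B 9. Eliminate B.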